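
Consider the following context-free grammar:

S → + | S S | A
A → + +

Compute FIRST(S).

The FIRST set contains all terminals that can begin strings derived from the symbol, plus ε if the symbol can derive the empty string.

We compute FIRST(S) using the standard algorithm.
FIRST(A) = {+}
FIRST(S) = {+}
Therefore, FIRST(S) = {+}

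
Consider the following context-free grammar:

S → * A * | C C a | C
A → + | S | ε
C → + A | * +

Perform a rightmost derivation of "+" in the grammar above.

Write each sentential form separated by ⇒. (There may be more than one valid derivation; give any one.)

S ⇒ C ⇒ + A ⇒ +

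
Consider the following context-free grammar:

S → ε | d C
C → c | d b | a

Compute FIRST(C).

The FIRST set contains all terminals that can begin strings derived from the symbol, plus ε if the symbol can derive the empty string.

We compute FIRST(C) using the standard algorithm.
FIRST(C) = {a, c, d}
FIRST(S) = {d, ε}
Therefore, FIRST(C) = {a, c, d}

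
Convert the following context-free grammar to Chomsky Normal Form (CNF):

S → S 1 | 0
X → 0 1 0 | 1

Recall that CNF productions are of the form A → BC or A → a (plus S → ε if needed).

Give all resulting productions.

T1 → 1; S → 0; T0 → 0; X → 1; S → S T1; X → T0 X0; X0 → T1 T0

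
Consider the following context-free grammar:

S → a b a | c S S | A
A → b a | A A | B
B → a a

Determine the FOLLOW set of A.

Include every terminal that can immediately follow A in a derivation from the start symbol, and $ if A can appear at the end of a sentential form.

We compute FOLLOW(A) using the standard algorithm.
FOLLOW(S) starts with {$}.
FIRST(A) = {a, b}
FIRST(B) = {a}
FIRST(S) = {a, b, c}
FOLLOW(A) = {$, a, b, c}
FOLLOW(B) = {$, a, b, c}
FOLLOW(S) = {$, a, b, c}
Therefore, FOLLOW(A) = {$, a, b, c}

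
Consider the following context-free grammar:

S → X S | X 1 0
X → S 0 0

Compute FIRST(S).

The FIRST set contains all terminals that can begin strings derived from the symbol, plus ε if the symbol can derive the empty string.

We compute FIRST(S) using the standard algorithm.
FIRST(S) = {}
FIRST(X) = {}
Therefore, FIRST(S) = {}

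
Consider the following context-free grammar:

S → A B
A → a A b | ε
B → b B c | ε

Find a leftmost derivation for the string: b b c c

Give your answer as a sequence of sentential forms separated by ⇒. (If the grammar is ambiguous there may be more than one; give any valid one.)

S ⇒ A B ⇒ B ⇒ b B c ⇒ b b B c c ⇒ b b c c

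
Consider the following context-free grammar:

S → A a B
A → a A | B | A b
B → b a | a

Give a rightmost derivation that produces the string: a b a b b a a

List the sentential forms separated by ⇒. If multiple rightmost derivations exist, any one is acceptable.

S ⇒ A a B ⇒ A a a ⇒ a A a a ⇒ a A b a a ⇒ a A b b a a ⇒ a B b b a a ⇒ a b a b b a a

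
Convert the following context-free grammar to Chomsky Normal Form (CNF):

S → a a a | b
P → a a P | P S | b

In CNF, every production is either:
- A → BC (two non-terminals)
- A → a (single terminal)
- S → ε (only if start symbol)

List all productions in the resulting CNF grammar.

TA → a; S → b; P → b; S → TA X0; X0 → TA TA; P → TA X1; X1 → TA P; P → P S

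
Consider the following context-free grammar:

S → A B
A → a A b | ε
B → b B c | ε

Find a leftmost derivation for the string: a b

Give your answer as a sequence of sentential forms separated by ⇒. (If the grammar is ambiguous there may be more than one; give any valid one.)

S ⇒ A B ⇒ a A b B ⇒ a b B ⇒ a b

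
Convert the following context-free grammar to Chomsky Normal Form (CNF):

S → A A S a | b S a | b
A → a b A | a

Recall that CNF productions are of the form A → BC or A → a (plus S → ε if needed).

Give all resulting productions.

TA → a; TB → b; S → b; A → a; S → A X0; X0 → A X1; X1 → S TA; S → TB X2; X2 → S TA; A → TA X3; X3 → TB A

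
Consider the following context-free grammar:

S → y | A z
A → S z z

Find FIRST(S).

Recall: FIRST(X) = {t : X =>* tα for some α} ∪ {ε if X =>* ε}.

We compute FIRST(S) using the standard algorithm.
FIRST(A) = {y}
FIRST(S) = {y}
Therefore, FIRST(S) = {y}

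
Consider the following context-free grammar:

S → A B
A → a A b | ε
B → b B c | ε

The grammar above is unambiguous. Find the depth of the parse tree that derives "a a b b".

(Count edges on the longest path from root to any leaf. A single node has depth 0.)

4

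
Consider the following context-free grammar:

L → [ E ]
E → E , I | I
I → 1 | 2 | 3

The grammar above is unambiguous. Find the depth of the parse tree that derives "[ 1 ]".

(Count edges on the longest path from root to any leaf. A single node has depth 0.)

3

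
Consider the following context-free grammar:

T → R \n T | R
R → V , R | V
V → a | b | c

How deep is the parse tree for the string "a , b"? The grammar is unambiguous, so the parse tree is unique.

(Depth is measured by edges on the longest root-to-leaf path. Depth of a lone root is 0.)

4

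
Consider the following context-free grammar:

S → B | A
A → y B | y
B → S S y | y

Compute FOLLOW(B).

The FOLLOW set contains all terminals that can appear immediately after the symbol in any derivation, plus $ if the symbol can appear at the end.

We compute FOLLOW(B) using the standard algorithm.
FOLLOW(S) starts with {$}.
FIRST(A) = {y}
FIRST(B) = {y}
FIRST(S) = {y}
FOLLOW(A) = {$, y}
FOLLOW(B) = {$, y}
FOLLOW(S) = {$, y}
Therefore, FOLLOW(B) = {$, y}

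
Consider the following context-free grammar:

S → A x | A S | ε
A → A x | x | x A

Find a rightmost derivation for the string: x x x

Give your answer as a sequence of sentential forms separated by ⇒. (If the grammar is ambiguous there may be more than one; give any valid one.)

S ⇒ A x ⇒ A x x ⇒ x x x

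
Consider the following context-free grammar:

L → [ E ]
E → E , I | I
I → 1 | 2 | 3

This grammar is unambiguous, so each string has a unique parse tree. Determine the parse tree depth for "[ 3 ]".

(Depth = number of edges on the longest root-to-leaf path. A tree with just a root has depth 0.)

3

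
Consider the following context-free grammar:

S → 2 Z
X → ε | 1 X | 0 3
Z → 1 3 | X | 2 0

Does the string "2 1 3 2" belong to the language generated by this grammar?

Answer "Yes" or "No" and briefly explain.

No - no valid derivation exists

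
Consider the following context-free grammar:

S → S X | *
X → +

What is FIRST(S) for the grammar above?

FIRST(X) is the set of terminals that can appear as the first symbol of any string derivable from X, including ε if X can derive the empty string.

We compute FIRST(S) using the standard algorithm.
FIRST(S) = {*}
FIRST(X) = {+}
Therefore, FIRST(S) = {*}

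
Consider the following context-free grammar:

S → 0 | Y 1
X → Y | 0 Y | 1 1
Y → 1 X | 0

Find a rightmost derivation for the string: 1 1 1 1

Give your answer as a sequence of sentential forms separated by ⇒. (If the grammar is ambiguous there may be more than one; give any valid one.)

S ⇒ Y 1 ⇒ 1 X 1 ⇒ 1 1 1 1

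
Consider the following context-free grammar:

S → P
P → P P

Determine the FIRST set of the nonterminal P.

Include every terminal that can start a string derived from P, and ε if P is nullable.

We compute FIRST(P) using the standard algorithm.
FIRST(P) = {}
FIRST(S) = {}
Therefore, FIRST(P) = {}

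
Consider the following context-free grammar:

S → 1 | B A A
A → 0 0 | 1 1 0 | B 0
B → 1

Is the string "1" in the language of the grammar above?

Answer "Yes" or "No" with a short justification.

Yes - a valid derivation exists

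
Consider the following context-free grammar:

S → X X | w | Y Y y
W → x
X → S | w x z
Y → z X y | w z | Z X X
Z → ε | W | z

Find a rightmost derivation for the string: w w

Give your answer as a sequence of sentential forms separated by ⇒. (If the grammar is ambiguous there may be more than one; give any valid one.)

S ⇒ X X ⇒ X S ⇒ X w ⇒ S w ⇒ w w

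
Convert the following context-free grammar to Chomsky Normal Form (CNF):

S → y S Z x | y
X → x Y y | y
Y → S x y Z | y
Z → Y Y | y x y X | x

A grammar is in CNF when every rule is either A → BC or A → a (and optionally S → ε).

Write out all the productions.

TY → y; TX → x; S → y; X → y; Y → y; Z → x; S → TY X0; X0 → S X1; X1 → Z TX; X → TX X2; X2 → Y TY; Y → S X3; X3 → TX X4; X4 → TY Z; Z → Y Y; Z → TY X5; X5 → TX X6; X6 → TY X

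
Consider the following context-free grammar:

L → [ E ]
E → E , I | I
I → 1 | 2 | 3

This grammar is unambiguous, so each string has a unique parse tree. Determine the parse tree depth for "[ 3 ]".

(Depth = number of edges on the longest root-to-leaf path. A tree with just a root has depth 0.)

3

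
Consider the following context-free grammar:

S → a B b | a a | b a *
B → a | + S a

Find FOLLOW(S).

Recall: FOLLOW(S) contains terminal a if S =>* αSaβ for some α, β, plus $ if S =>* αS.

We compute FOLLOW(S) using the standard algorithm.
FOLLOW(S) starts with {$}.
FIRST(B) = {+, a}
FIRST(S) = {a, b}
FOLLOW(B) = {b}
FOLLOW(S) = {$, a}
Therefore, FOLLOW(S) = {$, a}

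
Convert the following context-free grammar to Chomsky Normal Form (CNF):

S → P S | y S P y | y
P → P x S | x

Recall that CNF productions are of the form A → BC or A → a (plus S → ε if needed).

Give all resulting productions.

TY → y; S → y; TX → x; P → x; S → P S; S → TY X0; X0 → S X1; X1 → P TY; P → P X2; X2 → TX S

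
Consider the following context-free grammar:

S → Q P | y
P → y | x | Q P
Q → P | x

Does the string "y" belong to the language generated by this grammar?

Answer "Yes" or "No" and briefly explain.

Yes - a valid derivation exists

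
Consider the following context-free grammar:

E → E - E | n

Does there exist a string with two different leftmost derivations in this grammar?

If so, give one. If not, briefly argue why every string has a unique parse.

Yes - the string 'n - n - n - n' has two distinct leftmost derivations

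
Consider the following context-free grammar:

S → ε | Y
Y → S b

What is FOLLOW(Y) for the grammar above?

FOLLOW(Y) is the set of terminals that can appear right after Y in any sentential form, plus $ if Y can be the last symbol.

We compute FOLLOW(Y) using the standard algorithm.
FOLLOW(S) starts with {$}.
FIRST(S) = {b, ε}
FIRST(Y) = {b}
FOLLOW(S) = {$, b}
FOLLOW(Y) = {$, b}
Therefore, FOLLOW(Y) = {$, b}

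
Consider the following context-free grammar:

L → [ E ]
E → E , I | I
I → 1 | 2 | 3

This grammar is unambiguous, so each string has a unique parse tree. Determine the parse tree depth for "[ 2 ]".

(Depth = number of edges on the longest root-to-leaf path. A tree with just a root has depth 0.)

3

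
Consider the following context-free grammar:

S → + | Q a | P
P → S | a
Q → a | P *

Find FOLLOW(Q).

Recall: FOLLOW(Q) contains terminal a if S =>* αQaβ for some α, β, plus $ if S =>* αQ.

We compute FOLLOW(Q) using the standard algorithm.
FOLLOW(S) starts with {$}.
FIRST(P) = {+, a}
FIRST(Q) = {+, a}
FIRST(S) = {+, a}
FOLLOW(P) = {$, *}
FOLLOW(Q) = {a}
FOLLOW(S) = {$, *}
Therefore, FOLLOW(Q) = {a}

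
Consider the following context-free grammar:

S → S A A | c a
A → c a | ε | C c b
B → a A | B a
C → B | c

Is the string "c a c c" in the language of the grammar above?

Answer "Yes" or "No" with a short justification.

No - no valid derivation exists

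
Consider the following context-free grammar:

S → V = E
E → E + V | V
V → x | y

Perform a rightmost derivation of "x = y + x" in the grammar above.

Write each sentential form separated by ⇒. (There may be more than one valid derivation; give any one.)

S ⇒ V = E ⇒ V = E + V ⇒ V = E + x ⇒ V = V + x ⇒ V = y + x ⇒ x = y + x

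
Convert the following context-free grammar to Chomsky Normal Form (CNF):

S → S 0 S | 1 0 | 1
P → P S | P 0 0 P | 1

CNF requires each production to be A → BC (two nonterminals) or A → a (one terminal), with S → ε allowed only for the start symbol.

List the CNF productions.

T0 → 0; T1 → 1; S → 1; P → 1; S → S X0; X0 → T0 S; S → T1 T0; P → P S; P → P X1; X1 → T0 X2; X2 → T0 P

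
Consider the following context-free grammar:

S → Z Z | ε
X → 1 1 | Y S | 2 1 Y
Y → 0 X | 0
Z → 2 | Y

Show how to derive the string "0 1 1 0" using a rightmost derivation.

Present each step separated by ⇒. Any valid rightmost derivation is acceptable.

S ⇒ Z Z ⇒ Z Y ⇒ Z 0 ⇒ Y 0 ⇒ 0 X 0 ⇒ 0 1 1 0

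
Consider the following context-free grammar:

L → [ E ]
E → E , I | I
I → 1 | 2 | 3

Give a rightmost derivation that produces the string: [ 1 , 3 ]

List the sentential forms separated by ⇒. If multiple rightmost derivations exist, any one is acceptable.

L ⇒ [ E ] ⇒ [ E , I ] ⇒ [ E , 3 ] ⇒ [ I , 3 ] ⇒ [ 1 , 3 ]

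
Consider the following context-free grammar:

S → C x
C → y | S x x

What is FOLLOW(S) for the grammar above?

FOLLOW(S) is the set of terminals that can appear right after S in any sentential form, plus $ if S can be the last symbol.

We compute FOLLOW(S) using the standard algorithm.
FOLLOW(S) starts with {$}.
FIRST(C) = {y}
FIRST(S) = {y}
FOLLOW(C) = {x}
FOLLOW(S) = {$, x}
Therefore, FOLLOW(S) = {$, x}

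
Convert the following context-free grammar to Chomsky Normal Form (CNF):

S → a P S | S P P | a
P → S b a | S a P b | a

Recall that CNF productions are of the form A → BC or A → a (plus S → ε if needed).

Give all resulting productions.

TA → a; S → a; TB → b; P → a; S → TA X0; X0 → P S; S → S X1; X1 → P P; P → S X2; X2 → TB TA; P → S X3; X3 → TA X4; X4 → P TB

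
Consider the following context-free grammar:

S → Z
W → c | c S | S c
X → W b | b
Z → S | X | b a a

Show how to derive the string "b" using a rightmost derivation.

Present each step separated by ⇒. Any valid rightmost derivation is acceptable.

S ⇒ Z ⇒ X ⇒ b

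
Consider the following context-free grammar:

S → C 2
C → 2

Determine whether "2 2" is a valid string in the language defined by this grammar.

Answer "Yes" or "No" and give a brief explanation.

Yes - a valid derivation exists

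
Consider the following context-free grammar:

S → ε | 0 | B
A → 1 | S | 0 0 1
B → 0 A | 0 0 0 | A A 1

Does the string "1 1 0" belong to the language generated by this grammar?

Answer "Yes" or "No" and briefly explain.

No - no valid derivation exists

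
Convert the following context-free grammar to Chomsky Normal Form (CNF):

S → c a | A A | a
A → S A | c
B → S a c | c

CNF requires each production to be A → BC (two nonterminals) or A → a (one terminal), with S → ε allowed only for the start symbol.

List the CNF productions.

TC → c; TA → a; S → a; A → c; B → c; S → TC TA; S → A A; A → S A; B → S X0; X0 → TA TC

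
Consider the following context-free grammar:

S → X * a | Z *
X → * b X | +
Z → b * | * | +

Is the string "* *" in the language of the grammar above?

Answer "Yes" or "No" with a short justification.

Yes - a valid derivation exists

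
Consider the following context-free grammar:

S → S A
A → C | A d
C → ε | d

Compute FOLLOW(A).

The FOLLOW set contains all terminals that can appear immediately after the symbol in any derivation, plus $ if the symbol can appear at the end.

We compute FOLLOW(A) using the standard algorithm.
FOLLOW(S) starts with {$}.
FIRST(A) = {d, ε}
FIRST(C) = {d, ε}
FIRST(S) = {}
FOLLOW(A) = {$, d}
FOLLOW(C) = {$, d}
FOLLOW(S) = {$, d}
Therefore, FOLLOW(A) = {$, d}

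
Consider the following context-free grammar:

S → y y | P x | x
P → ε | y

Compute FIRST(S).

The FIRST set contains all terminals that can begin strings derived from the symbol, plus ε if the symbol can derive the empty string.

We compute FIRST(S) using the standard algorithm.
FIRST(P) = {y, ε}
FIRST(S) = {x, y}
Therefore, FIRST(S) = {x, y}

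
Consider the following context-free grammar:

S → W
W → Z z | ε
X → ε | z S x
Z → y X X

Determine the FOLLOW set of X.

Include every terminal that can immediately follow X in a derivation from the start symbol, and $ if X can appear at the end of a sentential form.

We compute FOLLOW(X) using the standard algorithm.
FOLLOW(S) starts with {$}.
FIRST(S) = {y, ε}
FIRST(W) = {y, ε}
FIRST(X) = {z, ε}
FIRST(Z) = {y}
FOLLOW(S) = {$, x}
FOLLOW(W) = {$, x}
FOLLOW(X) = {z}
FOLLOW(Z) = {z}
Therefore, FOLLOW(X) = {z}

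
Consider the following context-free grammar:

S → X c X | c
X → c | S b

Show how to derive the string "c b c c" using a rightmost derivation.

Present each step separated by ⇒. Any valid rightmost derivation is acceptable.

S ⇒ X c X ⇒ X c c ⇒ S b c c ⇒ c b c c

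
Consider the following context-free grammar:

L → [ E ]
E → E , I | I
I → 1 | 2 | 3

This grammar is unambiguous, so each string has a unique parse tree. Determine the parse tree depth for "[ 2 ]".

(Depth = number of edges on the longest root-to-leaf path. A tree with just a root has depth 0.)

3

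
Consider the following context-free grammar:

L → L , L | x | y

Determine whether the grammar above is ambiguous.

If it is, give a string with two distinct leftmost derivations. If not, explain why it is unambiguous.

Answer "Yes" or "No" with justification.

Yes - the string 'x , y , y , x' has two distinct leftmost derivations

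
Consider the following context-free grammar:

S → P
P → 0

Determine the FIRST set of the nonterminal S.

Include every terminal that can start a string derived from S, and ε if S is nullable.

We compute FIRST(S) using the standard algorithm.
FIRST(P) = {0}
FIRST(S) = {0}
Therefore, FIRST(S) = {0}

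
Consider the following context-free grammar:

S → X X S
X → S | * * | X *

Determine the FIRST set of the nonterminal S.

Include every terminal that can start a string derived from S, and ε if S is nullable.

We compute FIRST(S) using the standard algorithm.
FIRST(S) = {*}
FIRST(X) = {*}
Therefore, FIRST(S) = {*}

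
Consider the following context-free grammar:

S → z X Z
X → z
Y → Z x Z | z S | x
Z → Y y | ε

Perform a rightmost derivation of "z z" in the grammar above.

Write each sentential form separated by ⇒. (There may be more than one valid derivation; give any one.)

S ⇒ z X Z ⇒ z X ⇒ z z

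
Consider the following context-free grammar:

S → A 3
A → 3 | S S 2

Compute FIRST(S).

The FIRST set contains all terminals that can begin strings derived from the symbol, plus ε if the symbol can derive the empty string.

We compute FIRST(S) using the standard algorithm.
FIRST(A) = {3}
FIRST(S) = {3}
Therefore, FIRST(S) = {3}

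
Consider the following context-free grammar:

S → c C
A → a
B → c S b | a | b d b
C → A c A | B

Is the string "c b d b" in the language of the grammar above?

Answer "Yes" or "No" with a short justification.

Yes - a valid derivation exists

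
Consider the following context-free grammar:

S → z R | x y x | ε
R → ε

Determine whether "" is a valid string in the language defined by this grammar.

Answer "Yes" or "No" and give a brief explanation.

Yes - a valid derivation exists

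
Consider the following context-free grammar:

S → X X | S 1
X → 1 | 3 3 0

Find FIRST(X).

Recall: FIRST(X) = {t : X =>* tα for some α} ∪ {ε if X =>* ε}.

We compute FIRST(X) using the standard algorithm.
FIRST(S) = {1, 3}
FIRST(X) = {1, 3}
Therefore, FIRST(X) = {1, 3}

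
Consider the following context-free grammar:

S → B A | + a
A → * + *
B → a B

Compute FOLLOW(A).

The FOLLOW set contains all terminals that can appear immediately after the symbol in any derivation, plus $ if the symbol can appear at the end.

We compute FOLLOW(A) using the standard algorithm.
FOLLOW(S) starts with {$}.
FIRST(A) = {*}
FIRST(B) = {a}
FIRST(S) = {+, a}
FOLLOW(A) = {$}
FOLLOW(B) = {*}
FOLLOW(S) = {$}
Therefore, FOLLOW(A) = {$}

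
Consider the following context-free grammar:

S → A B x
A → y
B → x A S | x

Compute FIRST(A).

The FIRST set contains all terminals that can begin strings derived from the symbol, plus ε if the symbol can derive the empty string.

We compute FIRST(A) using the standard algorithm.
FIRST(A) = {y}
FIRST(B) = {x}
FIRST(S) = {y}
Therefore, FIRST(A) = {y}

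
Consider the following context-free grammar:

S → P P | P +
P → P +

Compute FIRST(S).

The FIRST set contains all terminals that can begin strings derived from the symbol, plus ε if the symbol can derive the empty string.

We compute FIRST(S) using the standard algorithm.
FIRST(P) = {}
FIRST(S) = {}
Therefore, FIRST(S) = {}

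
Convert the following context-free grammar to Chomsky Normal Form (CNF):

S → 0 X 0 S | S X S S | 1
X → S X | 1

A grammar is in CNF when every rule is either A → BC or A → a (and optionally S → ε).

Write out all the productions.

T0 → 0; S → 1; X → 1; S → T0 X0; X0 → X X1; X1 → T0 S; S → S X2; X2 → X X3; X3 → S S; X → S X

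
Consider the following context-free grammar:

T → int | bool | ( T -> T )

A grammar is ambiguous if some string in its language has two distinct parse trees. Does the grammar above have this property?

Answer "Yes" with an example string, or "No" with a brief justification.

No - the grammar is unambiguous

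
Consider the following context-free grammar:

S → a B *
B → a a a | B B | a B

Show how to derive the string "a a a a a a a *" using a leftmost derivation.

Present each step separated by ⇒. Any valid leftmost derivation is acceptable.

S ⇒ a B * ⇒ a B B * ⇒ a a a a B * ⇒ a a a a a a a *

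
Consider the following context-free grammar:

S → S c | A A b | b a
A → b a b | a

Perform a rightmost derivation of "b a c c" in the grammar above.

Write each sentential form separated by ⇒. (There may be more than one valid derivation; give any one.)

S ⇒ S c ⇒ S c c ⇒ b a c c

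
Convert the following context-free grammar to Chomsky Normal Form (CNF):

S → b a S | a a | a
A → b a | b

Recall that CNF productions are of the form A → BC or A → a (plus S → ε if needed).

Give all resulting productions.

TB → b; TA → a; S → a; A → b; S → TB X0; X0 → TA S; S → TA TA; A → TB TA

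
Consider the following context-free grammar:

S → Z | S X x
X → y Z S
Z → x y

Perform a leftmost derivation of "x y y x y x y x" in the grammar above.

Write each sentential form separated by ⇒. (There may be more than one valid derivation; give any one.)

S ⇒ S X x ⇒ Z X x ⇒ x y X x ⇒ x y y Z S x ⇒ x y y x y S x ⇒ x y y x y Z x ⇒ x y y x y x y x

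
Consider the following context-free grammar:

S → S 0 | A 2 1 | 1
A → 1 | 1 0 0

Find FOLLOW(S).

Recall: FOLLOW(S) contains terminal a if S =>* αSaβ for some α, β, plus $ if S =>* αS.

We compute FOLLOW(S) using the standard algorithm.
FOLLOW(S) starts with {$}.
FIRST(A) = {1}
FIRST(S) = {1}
FOLLOW(A) = {2}
FOLLOW(S) = {$, 0}
Therefore, FOLLOW(S) = {$, 0}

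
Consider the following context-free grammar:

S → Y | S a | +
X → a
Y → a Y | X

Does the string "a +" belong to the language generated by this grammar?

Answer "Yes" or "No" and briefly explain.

No - no valid derivation exists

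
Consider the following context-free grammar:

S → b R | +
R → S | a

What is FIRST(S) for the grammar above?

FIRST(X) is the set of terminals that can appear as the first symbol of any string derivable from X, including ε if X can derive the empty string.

We compute FIRST(S) using the standard algorithm.
FIRST(R) = {+, a, b}
FIRST(S) = {+, b}
Therefore, FIRST(S) = {+, b}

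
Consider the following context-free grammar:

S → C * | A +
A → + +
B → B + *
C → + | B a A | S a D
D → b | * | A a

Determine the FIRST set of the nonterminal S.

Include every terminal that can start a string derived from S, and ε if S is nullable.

We compute FIRST(S) using the standard algorithm.
FIRST(A) = {+}
FIRST(B) = {}
FIRST(C) = {+}
FIRST(D) = {*, +, b}
FIRST(S) = {+}
Therefore, FIRST(S) = {+}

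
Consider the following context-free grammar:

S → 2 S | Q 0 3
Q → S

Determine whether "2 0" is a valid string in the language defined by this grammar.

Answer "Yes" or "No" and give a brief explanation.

No - no valid derivation exists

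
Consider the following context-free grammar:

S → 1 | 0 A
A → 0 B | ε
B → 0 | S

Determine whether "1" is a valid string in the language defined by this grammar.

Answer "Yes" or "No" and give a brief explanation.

Yes - a valid derivation exists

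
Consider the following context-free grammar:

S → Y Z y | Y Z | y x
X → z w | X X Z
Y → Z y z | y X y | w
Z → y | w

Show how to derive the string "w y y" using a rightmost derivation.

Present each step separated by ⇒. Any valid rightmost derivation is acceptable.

S ⇒ Y Z y ⇒ Y y y ⇒ w y y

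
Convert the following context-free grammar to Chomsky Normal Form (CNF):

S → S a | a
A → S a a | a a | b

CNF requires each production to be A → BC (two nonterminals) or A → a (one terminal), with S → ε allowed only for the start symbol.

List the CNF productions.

TA → a; S → a; A → b; S → S TA; A → S X0; X0 → TA TA; A → TA TA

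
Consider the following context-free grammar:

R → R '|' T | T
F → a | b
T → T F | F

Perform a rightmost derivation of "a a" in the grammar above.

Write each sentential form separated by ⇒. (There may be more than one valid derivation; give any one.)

R ⇒ T ⇒ T F ⇒ T a ⇒ F a ⇒ a a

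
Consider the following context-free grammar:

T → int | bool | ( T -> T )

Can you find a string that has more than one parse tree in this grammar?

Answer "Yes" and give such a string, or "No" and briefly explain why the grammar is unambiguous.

No - the grammar is unambiguous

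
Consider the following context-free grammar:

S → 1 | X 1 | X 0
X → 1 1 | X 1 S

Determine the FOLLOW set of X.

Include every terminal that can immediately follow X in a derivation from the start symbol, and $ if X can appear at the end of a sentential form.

We compute FOLLOW(X) using the standard algorithm.
FOLLOW(S) starts with {$}.
FIRST(S) = {1}
FIRST(X) = {1}
FOLLOW(S) = {$, 0, 1}
FOLLOW(X) = {0, 1}
Therefore, FOLLOW(X) = {0, 1}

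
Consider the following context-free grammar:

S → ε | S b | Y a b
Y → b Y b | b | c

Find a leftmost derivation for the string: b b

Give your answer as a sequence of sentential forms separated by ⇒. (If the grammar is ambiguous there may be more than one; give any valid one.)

S ⇒ S b ⇒ S b b ⇒ b b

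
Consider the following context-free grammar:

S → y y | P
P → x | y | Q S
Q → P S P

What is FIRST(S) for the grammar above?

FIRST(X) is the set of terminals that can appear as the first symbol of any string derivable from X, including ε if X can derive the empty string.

We compute FIRST(S) using the standard algorithm.
FIRST(P) = {x, y}
FIRST(Q) = {x, y}
FIRST(S) = {x, y}
Therefore, FIRST(S) = {x, y}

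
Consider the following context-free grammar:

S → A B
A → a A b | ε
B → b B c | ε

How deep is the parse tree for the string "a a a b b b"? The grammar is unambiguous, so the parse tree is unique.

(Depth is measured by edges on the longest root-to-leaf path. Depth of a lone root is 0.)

5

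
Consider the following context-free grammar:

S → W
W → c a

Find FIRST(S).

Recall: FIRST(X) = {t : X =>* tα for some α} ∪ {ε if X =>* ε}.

We compute FIRST(S) using the standard algorithm.
FIRST(S) = {c}
FIRST(W) = {c}
Therefore, FIRST(S) = {c}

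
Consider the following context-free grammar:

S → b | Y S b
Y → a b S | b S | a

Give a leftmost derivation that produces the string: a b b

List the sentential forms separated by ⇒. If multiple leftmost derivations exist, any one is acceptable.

S ⇒ Y S b ⇒ a S b ⇒ a b b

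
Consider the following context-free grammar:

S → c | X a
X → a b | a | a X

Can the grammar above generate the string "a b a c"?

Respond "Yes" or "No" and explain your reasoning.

No - no valid derivation exists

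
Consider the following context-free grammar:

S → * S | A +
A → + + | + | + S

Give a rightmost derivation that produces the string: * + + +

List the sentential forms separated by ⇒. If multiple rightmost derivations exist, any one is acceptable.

S ⇒ * S ⇒ * A + ⇒ * + + +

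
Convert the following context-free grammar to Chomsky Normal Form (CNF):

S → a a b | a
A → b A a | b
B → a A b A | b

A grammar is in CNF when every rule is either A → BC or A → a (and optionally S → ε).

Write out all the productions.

TA → a; TB → b; S → a; A → b; B → b; S → TA X0; X0 → TA TB; A → TB X1; X1 → A TA; B → TA X2; X2 → A X3; X3 → TB A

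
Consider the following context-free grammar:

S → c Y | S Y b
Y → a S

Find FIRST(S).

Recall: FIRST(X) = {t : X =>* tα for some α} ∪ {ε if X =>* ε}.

We compute FIRST(S) using the standard algorithm.
FIRST(S) = {c}
FIRST(Y) = {a}
Therefore, FIRST(S) = {c}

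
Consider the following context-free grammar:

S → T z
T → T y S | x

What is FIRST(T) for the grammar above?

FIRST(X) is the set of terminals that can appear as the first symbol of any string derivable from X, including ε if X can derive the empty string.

We compute FIRST(T) using the standard algorithm.
FIRST(S) = {x}
FIRST(T) = {x}
Therefore, FIRST(T) = {x}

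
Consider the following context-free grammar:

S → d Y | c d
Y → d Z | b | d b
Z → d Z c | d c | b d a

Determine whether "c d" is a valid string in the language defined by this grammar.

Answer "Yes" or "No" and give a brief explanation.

Yes - a valid derivation exists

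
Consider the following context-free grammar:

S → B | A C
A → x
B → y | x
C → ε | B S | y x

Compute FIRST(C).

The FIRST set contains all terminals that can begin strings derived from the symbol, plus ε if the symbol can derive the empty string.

We compute FIRST(C) using the standard algorithm.
FIRST(A) = {x}
FIRST(B) = {x, y}
FIRST(C) = {x, y, ε}
FIRST(S) = {x, y}
Therefore, FIRST(C) = {x, y, ε}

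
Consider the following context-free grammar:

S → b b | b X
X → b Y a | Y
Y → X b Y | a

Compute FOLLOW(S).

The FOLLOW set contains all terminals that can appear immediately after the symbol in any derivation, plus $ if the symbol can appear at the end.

We compute FOLLOW(S) using the standard algorithm.
FOLLOW(S) starts with {$}.
FIRST(S) = {b}
FIRST(X) = {a, b}
FIRST(Y) = {a, b}
FOLLOW(S) = {$}
FOLLOW(X) = {$, b}
FOLLOW(Y) = {$, a, b}
Therefore, FOLLOW(S) = {$}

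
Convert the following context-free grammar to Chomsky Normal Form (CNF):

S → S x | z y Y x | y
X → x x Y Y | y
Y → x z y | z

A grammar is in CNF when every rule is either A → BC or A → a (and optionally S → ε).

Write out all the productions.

TX → x; TZ → z; TY → y; S → y; X → y; Y → z; S → S TX; S → TZ X0; X0 → TY X1; X1 → Y TX; X → TX X2; X2 → TX X3; X3 → Y Y; Y → TX X4; X4 → TZ TY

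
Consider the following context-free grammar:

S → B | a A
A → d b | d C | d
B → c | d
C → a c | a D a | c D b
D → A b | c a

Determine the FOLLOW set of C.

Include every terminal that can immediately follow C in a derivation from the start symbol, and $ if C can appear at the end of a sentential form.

We compute FOLLOW(C) using the standard algorithm.
FOLLOW(S) starts with {$}.
FIRST(A) = {d}
FIRST(B) = {c, d}
FIRST(C) = {a, c}
FIRST(D) = {c, d}
FIRST(S) = {a, c, d}
FOLLOW(A) = {$, b}
FOLLOW(B) = {$}
FOLLOW(C) = {$, b}
FOLLOW(D) = {a, b}
FOLLOW(S) = {$}
Therefore, FOLLOW(C) = {$, b}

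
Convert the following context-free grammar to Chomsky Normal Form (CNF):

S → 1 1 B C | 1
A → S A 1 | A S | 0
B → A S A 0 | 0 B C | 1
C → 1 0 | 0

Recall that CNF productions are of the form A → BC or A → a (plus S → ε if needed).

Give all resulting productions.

T1 → 1; S → 1; A → 0; T0 → 0; B → 1; C → 0; S → T1 X0; X0 → T1 X1; X1 → B C; A → S X2; X2 → A T1; A → A S; B → A X3; X3 → S X4; X4 → A T0; B → T0 X5; X5 → B C; C → T1 T0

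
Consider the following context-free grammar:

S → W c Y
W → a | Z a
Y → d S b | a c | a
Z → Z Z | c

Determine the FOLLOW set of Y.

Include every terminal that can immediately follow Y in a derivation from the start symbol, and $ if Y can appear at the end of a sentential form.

We compute FOLLOW(Y) using the standard algorithm.
FOLLOW(S) starts with {$}.
FIRST(S) = {a, c}
FIRST(W) = {a, c}
FIRST(Y) = {a, d}
FIRST(Z) = {c}
FOLLOW(S) = {$, b}
FOLLOW(W) = {c}
FOLLOW(Y) = {$, b}
FOLLOW(Z) = {a, c}
Therefore, FOLLOW(Y) = {$, b}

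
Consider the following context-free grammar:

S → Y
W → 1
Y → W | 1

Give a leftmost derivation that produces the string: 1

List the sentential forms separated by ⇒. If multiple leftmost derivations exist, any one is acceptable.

S ⇒ Y ⇒ W ⇒ 1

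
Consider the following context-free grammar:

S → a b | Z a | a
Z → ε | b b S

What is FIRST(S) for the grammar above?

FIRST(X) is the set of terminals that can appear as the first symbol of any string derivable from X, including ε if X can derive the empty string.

We compute FIRST(S) using the standard algorithm.
FIRST(S) = {a, b}
FIRST(Z) = {b, ε}
Therefore, FIRST(S) = {a, b}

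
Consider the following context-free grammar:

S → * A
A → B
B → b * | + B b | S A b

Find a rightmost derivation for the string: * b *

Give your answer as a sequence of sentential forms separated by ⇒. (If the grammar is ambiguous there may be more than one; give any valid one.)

S ⇒ * A ⇒ * B ⇒ * b *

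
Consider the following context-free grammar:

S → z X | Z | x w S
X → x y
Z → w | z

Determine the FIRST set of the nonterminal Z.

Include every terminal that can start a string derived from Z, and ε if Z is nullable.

We compute FIRST(Z) using the standard algorithm.
FIRST(S) = {w, x, z}
FIRST(X) = {x}
FIRST(Z) = {w, z}
Therefore, FIRST(Z) = {w, z}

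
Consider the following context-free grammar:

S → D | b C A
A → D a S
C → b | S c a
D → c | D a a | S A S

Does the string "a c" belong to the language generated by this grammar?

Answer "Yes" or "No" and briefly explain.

No - no valid derivation exists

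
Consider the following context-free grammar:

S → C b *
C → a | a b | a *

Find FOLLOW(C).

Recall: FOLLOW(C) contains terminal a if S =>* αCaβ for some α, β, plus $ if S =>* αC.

We compute FOLLOW(C) using the standard algorithm.
FOLLOW(S) starts with {$}.
FIRST(C) = {a}
FIRST(S) = {a}
FOLLOW(C) = {b}
FOLLOW(S) = {$}
Therefore, FOLLOW(C) = {b}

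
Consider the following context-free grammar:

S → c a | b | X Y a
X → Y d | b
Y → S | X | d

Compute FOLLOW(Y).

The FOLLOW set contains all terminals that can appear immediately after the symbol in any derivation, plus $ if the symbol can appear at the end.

We compute FOLLOW(Y) using the standard algorithm.
FOLLOW(S) starts with {$}.
FIRST(S) = {b, c, d}
FIRST(X) = {b, c, d}
FIRST(Y) = {b, c, d}
FOLLOW(S) = {$, a, d}
FOLLOW(X) = {a, b, c, d}
FOLLOW(Y) = {a, d}
Therefore, FOLLOW(Y) = {a, d}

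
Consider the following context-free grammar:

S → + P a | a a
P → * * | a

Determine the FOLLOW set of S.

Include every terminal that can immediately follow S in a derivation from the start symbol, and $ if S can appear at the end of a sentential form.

We compute FOLLOW(S) using the standard algorithm.
FOLLOW(S) starts with {$}.
FIRST(P) = {*, a}
FIRST(S) = {+, a}
FOLLOW(P) = {a}
FOLLOW(S) = {$}
Therefore, FOLLOW(S) = {$}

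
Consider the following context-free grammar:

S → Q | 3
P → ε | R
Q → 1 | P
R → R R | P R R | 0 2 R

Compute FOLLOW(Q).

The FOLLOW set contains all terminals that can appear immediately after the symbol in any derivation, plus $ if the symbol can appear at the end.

We compute FOLLOW(Q) using the standard algorithm.
FOLLOW(S) starts with {$}.
FIRST(P) = {0, ε}
FIRST(Q) = {0, 1, ε}
FIRST(R) = {0}
FIRST(S) = {0, 1, 3, ε}
FOLLOW(P) = {$, 0}
FOLLOW(Q) = {$}
FOLLOW(R) = {$, 0}
FOLLOW(S) = {$}
Therefore, FOLLOW(Q) = {$}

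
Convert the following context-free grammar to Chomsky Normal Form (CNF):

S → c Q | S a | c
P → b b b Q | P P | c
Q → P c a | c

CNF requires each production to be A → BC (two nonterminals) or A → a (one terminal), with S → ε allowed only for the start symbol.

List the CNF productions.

TC → c; TA → a; S → c; TB → b; P → c; Q → c; S → TC Q; S → S TA; P → TB X0; X0 → TB X1; X1 → TB Q; P → P P; Q → P X2; X2 → TC TA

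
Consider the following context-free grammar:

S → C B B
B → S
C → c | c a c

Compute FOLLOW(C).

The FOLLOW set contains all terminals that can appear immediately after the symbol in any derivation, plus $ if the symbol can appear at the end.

We compute FOLLOW(C) using the standard algorithm.
FOLLOW(S) starts with {$}.
FIRST(B) = {c}
FIRST(C) = {c}
FIRST(S) = {c}
FOLLOW(B) = {$, c}
FOLLOW(C) = {c}
FOLLOW(S) = {$, c}
Therefore, FOLLOW(C) = {c}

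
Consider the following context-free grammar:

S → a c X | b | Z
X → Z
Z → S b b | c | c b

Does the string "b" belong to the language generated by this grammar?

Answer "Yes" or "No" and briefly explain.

Yes - a valid derivation exists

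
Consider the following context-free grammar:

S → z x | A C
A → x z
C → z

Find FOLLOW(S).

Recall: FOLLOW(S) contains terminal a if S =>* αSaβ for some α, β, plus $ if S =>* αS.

We compute FOLLOW(S) using the standard algorithm.
FOLLOW(S) starts with {$}.
FIRST(A) = {x}
FIRST(C) = {z}
FIRST(S) = {x, z}
FOLLOW(A) = {z}
FOLLOW(C) = {$}
FOLLOW(S) = {$}
Therefore, FOLLOW(S) = {$}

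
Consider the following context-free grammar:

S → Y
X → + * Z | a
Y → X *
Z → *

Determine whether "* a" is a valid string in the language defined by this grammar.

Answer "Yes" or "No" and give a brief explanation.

No - no valid derivation exists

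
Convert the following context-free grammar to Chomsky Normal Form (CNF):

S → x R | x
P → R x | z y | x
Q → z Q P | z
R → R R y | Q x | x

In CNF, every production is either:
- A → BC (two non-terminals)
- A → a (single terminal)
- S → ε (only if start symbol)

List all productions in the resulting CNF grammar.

TX → x; S → x; TZ → z; TY → y; P → x; Q → z; R → x; S → TX R; P → R TX; P → TZ TY; Q → TZ X0; X0 → Q P; R → R X1; X1 → R TY; R → Q TX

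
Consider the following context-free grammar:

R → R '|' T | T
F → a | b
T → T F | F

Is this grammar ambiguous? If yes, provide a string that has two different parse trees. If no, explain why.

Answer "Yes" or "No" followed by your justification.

No - the grammar is unambiguous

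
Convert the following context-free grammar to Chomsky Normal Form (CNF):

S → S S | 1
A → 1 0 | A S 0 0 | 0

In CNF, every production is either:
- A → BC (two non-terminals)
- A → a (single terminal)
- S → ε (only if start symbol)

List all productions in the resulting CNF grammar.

S → 1; T1 → 1; T0 → 0; A → 0; S → S S; A → T1 T0; A → A X0; X0 → S X1; X1 → T0 T0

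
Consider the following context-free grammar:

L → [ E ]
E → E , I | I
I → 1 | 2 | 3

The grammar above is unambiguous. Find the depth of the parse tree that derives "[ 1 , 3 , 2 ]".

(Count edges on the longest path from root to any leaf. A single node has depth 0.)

5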